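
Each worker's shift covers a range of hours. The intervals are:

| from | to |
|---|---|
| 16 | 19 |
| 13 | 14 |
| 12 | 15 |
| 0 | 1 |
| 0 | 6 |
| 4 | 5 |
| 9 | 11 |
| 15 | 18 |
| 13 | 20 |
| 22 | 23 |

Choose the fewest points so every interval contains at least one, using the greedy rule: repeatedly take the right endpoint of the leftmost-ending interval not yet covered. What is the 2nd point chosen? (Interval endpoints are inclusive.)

5

Sorted: [0,1] [4,5] [0,6] [9,11] [13,14] [12,15] [15,18] [16,19] [13,20] [22,23]
{[0,1]} hit by 1; {[4,5],[0,6]} hit by 5; {[9,11]} hit by 11; {[13,14],[12,15]} hit by 14; {[15,18],[16,19],[13,20]} hit by 18; {[22,23]} hit by 23.
Points: 1, 5, 11, 14, 18, 23 (6 total).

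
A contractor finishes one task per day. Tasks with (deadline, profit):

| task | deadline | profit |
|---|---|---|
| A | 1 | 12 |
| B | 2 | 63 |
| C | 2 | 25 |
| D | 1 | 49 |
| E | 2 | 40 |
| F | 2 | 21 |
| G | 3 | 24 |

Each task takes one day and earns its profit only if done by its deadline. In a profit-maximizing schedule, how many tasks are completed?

3

Sort by profit descending; place each in the latest free slot ≤ its deadline.
By profit: B(d2,63), D(d1,49), E(d2,40), C(d2,25), G(d3,24), F(d2,21), A(d1,12)
B→slot 2; D→slot 1; E skipped; C skipped; G→slot 3; F skipped; A skipped.
3 of 7 scheduled.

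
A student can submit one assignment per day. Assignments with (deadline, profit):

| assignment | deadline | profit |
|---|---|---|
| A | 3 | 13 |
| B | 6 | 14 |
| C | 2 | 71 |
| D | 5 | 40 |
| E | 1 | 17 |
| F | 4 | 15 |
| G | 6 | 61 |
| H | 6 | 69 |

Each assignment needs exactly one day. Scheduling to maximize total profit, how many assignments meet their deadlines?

Profit order: C=71 H=69 G=61 D=40 E=17 F=15 B=14 A=13
Assign: C→slot 2, H→slot 6, G→slot 5, D→slot 4, E→slot 1, F→slot 3, B skipped, A skipped.
Slots: [1:E] [2:C] [3:F] [4:D] [5:G] [6:H]
6 of 8 scheduled.

6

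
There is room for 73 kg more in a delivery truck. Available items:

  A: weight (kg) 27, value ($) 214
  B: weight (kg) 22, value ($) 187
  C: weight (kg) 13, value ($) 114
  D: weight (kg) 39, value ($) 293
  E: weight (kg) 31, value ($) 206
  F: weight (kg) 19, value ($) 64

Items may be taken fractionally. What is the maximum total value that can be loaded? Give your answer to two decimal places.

Order: C (114/13=8.77) > B (187/22=8.50) > A (214/27=7.93) > D (293/39=7.51) > E (206/31=6.65) > F (64/19=3.37)
Fill: take C (13 @ 114) → take B (22 @ 187) → take A (27 @ 214) → take 11/39 of D → 82.64; 73/73 used.
Total value = 597.64

597.64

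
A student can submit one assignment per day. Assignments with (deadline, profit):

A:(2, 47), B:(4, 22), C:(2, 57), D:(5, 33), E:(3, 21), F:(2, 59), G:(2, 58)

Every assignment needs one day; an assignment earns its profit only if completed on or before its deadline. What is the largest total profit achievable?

Take jobs in profit order; each goes to the latest open slot no later than its deadline.
Profit order: F=59 G=58 C=57 A=47 D=33 B=22 E=21
Assign: F→slot 2, G→slot 1, C skipped, A skipped, D→slot 5, B→slot 4, E→slot 3.
Slots: [1:G] [2:F] [3:E] [4:B] [5:D]
Profit = 58 + 59 + 21 + 22 + 33 = 193

193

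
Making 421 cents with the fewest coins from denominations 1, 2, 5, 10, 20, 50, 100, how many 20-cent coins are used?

421 − 4×100→21 − 1×20→1 − 1×1→0
Count of 20: 1

1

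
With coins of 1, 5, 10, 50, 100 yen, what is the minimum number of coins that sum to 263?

7

Use the largest denomination that fits, subtract, and repeat.
263 = 2×100 + 1×50 + 1×10 + 3×1
Total coins = 2 + 1 + 1 + 3 = 7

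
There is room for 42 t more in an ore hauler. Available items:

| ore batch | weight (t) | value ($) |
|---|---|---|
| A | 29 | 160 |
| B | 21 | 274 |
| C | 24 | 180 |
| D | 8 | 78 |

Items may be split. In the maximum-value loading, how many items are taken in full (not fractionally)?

2

Greedy by value/weight ratio, highest first.
Ratios (sorted): B 13.05, D 9.75, C 7.50, A 5.52
take B (21 @ 274); take D (8 @ 78); take 13/24 of C → 97.50. Capacity used 42/42.
2 item(s) taken whole; one partial (take 13/24 of C).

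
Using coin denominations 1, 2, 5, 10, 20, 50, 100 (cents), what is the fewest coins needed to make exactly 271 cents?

5

271 − 2×100→71 − 1×50→21 − 1×20→1 − 1×1→0
Total coins = 2 + 1 + 1 + 1 = 5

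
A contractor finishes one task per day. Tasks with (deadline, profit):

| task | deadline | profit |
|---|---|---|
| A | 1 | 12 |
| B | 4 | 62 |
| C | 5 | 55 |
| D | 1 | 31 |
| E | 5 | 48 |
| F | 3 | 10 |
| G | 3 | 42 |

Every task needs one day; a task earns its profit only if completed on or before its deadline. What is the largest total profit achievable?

Take jobs in profit order; each goes to the latest open slot no later than its deadline.
Profit order: B=62 C=55 E=48 G=42 D=31 A=12 F=10
Assign: B→slot 4, C→slot 5, E→slot 3, G→slot 2, D→slot 1, A skipped, F skipped.
Slots: [1:D] [2:G] [3:E] [4:B] [5:C]
Profit = 31 + 42 + 48 + 62 + 55 = 238

238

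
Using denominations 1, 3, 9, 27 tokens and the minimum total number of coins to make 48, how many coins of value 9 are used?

2

Use the largest denomination that fits, subtract, and repeat.
48 − 1×27→21 − 2×9→3 − 1×3→0
Count of 9: 2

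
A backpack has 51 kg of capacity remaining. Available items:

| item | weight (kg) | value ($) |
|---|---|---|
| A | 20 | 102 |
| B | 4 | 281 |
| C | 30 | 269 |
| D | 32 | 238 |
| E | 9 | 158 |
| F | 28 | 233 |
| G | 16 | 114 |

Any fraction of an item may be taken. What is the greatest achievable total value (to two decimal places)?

774.57

Greedy by value/weight ratio, highest first.
Order: B (281/4=70.25) > E (158/9=17.56) > C (269/30=8.97) > F (233/28=8.32) > D (238/32=7.44) > G (114/16=7.12) > A (102/20=5.10)
Fill: take B (4 @ 281) → take E (9 @ 158) → take C (30 @ 269) → take 8/28 of F → 66.57; 51/51 used.
Total value = 774.57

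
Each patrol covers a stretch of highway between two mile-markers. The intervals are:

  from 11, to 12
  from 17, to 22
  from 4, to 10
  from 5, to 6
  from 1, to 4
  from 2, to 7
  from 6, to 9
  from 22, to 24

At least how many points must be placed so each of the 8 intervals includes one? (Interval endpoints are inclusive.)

4

By right end: [1,4]  [5,6]  [2,7]  [6,9]  [4,10]  [11,12]  [17,22]  [22,24]
[1,4] uncovered → point at 4; [5,6] uncovered → point at 6; [11,12] uncovered → point at 12; [17,22] uncovered → point at 22.
Points: 4, 6, 12, 22 (4 total).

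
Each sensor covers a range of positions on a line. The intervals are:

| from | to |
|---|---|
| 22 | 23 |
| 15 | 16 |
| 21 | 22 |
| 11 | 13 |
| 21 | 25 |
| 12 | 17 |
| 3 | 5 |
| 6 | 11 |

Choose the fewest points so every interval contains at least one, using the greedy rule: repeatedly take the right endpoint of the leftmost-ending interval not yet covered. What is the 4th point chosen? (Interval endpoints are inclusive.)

Process intervals by earliest right end; each time one isn't hit yet, stab at its right endpoint.
By right end: [3,5]  [6,11]  [11,13]  [15,16]  [12,17]  [21,22]  [22,23]  [21,25]
[3,5] uncovered → point at 5; [6,11] uncovered → point at 11; [15,16] uncovered → point at 16; [21,22] uncovered → point at 22.
Points: 5, 11, 16, 22 (4 total).

22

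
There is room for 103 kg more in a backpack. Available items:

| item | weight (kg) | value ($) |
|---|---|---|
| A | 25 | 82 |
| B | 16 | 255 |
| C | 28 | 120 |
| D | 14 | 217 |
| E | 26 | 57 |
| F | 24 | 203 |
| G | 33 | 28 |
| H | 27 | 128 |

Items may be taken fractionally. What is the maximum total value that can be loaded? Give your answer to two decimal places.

Greedy by value/weight ratio, highest first.
Ratios (sorted): B 15.94, D 15.50, F 8.46, H 4.74, C 4.29, A 3.28, E 2.19, G 0.85
take B (16 @ 255); take D (14 @ 217); take F (24 @ 203); take H (27 @ 128); take 22/28 of C → 94.29. Capacity used 103/103.
Total value = 897.29

897.29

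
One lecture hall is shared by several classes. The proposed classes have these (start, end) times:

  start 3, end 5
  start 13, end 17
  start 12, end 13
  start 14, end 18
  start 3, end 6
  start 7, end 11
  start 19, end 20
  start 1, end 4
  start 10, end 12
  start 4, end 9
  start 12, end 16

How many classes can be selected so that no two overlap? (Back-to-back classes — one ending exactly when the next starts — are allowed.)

Sorted by end: (1,4)  (3,5)  (3,6)  (4,9)  (7,11)  (10,12)  (12,13)  (12,16)  (13,17)  (14,18)  (19,20)
take (1,4); take (4,9); skip (7,11); take (10,12); take (12,13); skip (12,16); take (13,17); take (19,20).
Selected 6 classes.

6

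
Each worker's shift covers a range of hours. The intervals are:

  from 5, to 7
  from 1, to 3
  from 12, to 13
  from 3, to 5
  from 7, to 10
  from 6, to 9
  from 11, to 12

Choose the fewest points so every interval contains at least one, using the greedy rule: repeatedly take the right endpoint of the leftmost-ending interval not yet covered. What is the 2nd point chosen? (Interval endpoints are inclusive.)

Sort by right endpoint; whenever an interval is uncovered, place a point at its right end.
By right end: [1,3]  [3,5]  [5,7]  [6,9]  [7,10]  [11,12]  [12,13]
[1,3] uncovered → point at 3; [5,7] uncovered → point at 7; [11,12] uncovered → point at 12.
Points: 3, 7, 12 (3 total).

7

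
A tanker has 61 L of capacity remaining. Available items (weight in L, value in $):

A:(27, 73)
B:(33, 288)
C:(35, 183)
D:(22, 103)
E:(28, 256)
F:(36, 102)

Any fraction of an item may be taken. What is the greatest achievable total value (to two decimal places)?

Greedy by value/weight ratio, highest first.
Order: E (256/28=9.14) > B (288/33=8.73) > C (183/35=5.23) > D (103/22=4.68) > F (102/36=2.83) > A (73/27=2.70)
Fill: take E (28 @ 256) → take B (33 @ 288); 61/61 used.
Total value = 544.00

544.00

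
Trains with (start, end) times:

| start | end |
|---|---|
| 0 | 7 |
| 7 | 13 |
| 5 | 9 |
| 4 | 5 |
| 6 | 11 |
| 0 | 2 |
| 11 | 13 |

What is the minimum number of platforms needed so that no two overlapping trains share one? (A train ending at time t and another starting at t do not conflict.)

3

The answer is the maximum number of intervals overlapping at any instant.
starts: [0, 0, 4, 5, 6, 7, 11]
ends:   [2, 5, 7, 9, 11, 13, 13]
s0→1 s0→2 e2→1 s4→2 e5→1 s5→2 s6→3  — peak 3.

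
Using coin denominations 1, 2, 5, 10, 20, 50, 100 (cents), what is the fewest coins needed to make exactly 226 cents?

5

226 = 2×100 + 1×20 + 1×5 + 1×1
Total coins = 2 + 1 + 1 + 1 = 5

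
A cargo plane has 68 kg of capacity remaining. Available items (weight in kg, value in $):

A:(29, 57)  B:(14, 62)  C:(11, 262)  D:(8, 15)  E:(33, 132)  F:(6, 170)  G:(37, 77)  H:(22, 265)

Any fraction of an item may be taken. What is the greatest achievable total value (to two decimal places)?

819.00

Greedy by value/weight ratio, highest first.
Ratios (sorted): F 28.33, C 23.82, H 12.05, B 4.43, E 4.00, G 2.08, A 1.97, D 1.88
take F (6 @ 170); take C (11 @ 262); take H (22 @ 265); take B (14 @ 62); take 15/33 of E → 60.00. Capacity used 68/68.
Total value = 819.00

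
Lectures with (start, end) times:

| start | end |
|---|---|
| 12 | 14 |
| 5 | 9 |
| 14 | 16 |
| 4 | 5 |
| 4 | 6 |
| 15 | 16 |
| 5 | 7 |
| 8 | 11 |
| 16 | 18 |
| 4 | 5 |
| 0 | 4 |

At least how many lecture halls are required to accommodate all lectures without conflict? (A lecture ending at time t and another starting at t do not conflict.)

Count concurrent intervals with a sweep; the peak is the room count.
Events (time:±→running): 0:+→1 4:-→0 4:+→1 4:+→2 4:+→3 … peak 3.

3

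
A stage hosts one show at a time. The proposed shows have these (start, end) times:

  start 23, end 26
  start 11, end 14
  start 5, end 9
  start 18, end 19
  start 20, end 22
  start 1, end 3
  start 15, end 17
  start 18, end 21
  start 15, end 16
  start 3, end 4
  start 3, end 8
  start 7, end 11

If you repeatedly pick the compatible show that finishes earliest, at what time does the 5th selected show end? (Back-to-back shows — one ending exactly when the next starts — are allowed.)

16

Greedy by earliest finish: after sorting by end time, pick each interval compatible with the last pick.
Sorted by end: (1,3)  (3,4)  (3,8)  (5,9)  (7,11)  (11,14)  (15,16)  (15,17)  (18,19)  (18,21)  (20,22)  (23,26)
take (1,3); take (3,4); take (5,9); take (11,14); take (15,16); take (18,19); take (20,22); take (23,26).
Selected: (1,3) (3,4) (5,9) (11,14) (15,16) (18,19) (20,22) (23,26)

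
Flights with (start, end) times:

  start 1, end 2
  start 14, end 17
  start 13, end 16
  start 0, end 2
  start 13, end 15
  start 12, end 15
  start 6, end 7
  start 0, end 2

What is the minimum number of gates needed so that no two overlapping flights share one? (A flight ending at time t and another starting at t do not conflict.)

4

Events (time:±→running): 0:+→1 0:+→2 1:+→3 2:-→2 2:-→1 2:-→0 6:+→1 7:-→0 12:+→1 13:+→2 13:+→3 14:+→4 … peak 4.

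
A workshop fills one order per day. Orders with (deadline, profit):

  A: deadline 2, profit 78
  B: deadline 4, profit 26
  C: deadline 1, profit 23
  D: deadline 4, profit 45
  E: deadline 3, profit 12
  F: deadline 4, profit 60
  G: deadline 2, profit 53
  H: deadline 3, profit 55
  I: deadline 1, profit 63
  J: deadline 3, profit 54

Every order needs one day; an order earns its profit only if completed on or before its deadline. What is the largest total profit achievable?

Take jobs in profit order; each goes to the latest open slot no later than its deadline.
By profit: A(d2,78), I(d1,63), F(d4,60), H(d3,55), J(d3,54), G(d2,53), D(d4,45), B(d4,26), C(d1,23), E(d3,12)
A→slot 2; I→slot 1; F→slot 4; H→slot 3; J skipped; G skipped; D skipped; B skipped; C skipped; E skipped.
Profit = 63 + 78 + 55 + 60 = 256

256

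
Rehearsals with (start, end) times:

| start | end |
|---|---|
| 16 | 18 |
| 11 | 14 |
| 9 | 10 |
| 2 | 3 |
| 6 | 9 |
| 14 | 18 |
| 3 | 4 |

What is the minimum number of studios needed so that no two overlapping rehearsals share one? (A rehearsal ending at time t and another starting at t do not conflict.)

2

starts: [2, 3, 6, 9, 11, 14, 16]
ends:   [3, 4, 9, 10, 14, 18, 18]
s2→1 e3→0 s3→1 e4→0 s6→1 e9→0 s9→1 e10→0 s11→1 e14→0 s14→1 s16→2  — peak 2.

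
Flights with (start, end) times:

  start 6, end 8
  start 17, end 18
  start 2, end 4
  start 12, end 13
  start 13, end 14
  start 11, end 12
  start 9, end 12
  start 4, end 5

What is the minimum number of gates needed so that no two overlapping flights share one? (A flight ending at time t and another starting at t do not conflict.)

The answer is the maximum number of intervals overlapping at any instant.
Events (time:±→running): 2:+→1 4:-→0 4:+→1 5:-→0 6:+→1 8:-→0 9:+→1 11:+→2 … peak 2.

2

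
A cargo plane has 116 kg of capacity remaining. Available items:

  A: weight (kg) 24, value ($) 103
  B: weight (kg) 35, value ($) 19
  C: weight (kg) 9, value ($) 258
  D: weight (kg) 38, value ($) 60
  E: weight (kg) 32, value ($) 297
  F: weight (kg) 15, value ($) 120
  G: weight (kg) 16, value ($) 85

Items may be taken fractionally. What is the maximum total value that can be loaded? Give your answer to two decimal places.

Sort by value per unit weight and fill in that order.
Order: C (258/9=28.67) > E (297/32=9.28) > F (120/15=8.00) > G (85/16=5.31) > A (103/24=4.29) > D (60/38=1.58) > B (19/35=0.54)
Fill: take C (9 @ 258) → take E (32 @ 297) → take F (15 @ 120) → take G (16 @ 85) → take A (24 @ 103) → take 20/38 of D → 31.58; 116/116 used.
Total value = 894.58

894.58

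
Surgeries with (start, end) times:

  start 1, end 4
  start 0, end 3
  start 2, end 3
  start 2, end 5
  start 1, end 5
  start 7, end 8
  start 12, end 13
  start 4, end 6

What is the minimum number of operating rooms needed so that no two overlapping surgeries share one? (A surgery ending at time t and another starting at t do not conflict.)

5

The answer is the maximum number of intervals overlapping at any instant.
Events (time:±→running): 0:+→1 1:+→2 1:+→3 2:+→4 2:+→5 … peak 5.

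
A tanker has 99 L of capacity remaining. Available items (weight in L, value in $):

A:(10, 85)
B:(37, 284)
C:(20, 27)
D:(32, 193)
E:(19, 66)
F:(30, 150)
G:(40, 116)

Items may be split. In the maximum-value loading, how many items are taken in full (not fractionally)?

3

Greedy by value/weight ratio, highest first.
Ratios (sorted): A 8.50, B 7.68, D 6.03, F 5.00, E 3.47, G 2.90, C 1.35
take A (10 @ 85); take B (37 @ 284); take D (32 @ 193); take 20/30 of F → 100.00. Capacity used 99/99.
3 item(s) taken whole; one partial (take 20/30 of F).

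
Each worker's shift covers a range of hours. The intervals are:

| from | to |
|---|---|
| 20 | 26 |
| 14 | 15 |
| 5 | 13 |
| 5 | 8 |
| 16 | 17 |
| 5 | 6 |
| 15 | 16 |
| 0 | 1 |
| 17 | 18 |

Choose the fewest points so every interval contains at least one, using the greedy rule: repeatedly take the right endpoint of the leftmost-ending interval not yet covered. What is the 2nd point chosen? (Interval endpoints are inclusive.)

By right end: [0,1]  [5,6]  [5,8]  [5,13]  [14,15]  [15,16]  [16,17]  [17,18]  [20,26]
[0,1] uncovered → point at 1; [5,6] uncovered → point at 6; [14,15] uncovered → point at 15; [16,17] uncovered → point at 17; [20,26] uncovered → point at 26.
Points: 1, 6, 15, 17, 26 (5 total).

6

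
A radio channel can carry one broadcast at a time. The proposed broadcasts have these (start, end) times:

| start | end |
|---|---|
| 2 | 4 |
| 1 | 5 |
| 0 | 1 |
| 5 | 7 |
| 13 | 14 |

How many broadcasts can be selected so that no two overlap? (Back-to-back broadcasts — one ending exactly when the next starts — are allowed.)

Sort by end time and greedily take each interval whose start is ≥ the last chosen end.
Sorted by end: (0,1)  (2,4)  (1,5)  (5,7)  (13,14)
take (0,1); take (2,4); take (5,7); take (13,14).
Selected 4 broadcasts.

4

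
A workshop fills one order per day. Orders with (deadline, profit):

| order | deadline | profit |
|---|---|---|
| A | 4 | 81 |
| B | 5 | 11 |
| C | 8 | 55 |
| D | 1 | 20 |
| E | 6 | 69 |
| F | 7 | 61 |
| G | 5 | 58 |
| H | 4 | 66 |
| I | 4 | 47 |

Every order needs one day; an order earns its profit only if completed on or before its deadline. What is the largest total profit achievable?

457

Profit order: A=81 E=69 H=66 F=61 G=58 C=55 I=47 D=20 B=11
Assign: A→slot 4, E→slot 6, H→slot 3, F→slot 7, G→slot 5, C→slot 8, I→slot 2, D→slot 1, B skipped.
Slots: [1:D] [2:I] [3:H] [4:A] [5:G] [6:E] [7:F] [8:C]
Profit = 20 + 47 + 66 + 81 + 58 + 69 + 61 + 55 = 457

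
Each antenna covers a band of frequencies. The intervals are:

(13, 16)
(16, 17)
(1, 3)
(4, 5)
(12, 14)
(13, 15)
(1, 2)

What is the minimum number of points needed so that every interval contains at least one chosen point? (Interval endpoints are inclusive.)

Process intervals by earliest right end; each time one isn't hit yet, stab at its right endpoint.
By right end: [1,2]  [1,3]  [4,5]  [12,14]  [13,15]  [13,16]  [16,17]
[1,2] uncovered → point at 2; [4,5] uncovered → point at 5; [12,14] uncovered → point at 14; [16,17] uncovered → point at 17.
Points: 2, 5, 14, 17 (4 total).

4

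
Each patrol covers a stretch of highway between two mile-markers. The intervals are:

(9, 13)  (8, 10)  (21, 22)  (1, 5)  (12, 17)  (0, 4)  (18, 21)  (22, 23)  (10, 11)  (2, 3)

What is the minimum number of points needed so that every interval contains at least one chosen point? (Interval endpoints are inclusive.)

By right end: [2,3]  [0,4]  [1,5]  [8,10]  [10,11]  [9,13]  [12,17]  [18,21]  [21,22]  [22,23]
[2,3] uncovered → point at 3; [8,10] uncovered → point at 10; [12,17] uncovered → point at 17; [18,21] uncovered → point at 21; [22,23] uncovered → point at 23.
Points: 3, 10, 17, 21, 23 (5 total).

5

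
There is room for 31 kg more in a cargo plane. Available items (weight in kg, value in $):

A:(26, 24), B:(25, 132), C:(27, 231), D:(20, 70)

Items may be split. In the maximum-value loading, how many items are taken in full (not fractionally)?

1

Ratios (sorted): C 8.56, B 5.28, D 3.50, A 0.92
take C (27 @ 231); take 4/25 of B → 21.12. Capacity used 31/31.
1 item(s) taken whole; one partial (take 4/25 of B).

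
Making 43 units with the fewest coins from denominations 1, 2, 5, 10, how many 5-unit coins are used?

43 − 4×10→3 − 1×2→1 − 1×1→0
Count of 5: 0

0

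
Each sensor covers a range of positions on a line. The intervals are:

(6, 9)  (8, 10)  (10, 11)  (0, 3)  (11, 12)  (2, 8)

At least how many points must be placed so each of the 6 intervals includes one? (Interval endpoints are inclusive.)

Sorted: [0,3] [2,8] [6,9] [8,10] [10,11] [11,12]
{[0,3],[2,8]} hit by 3; {[6,9],[8,10]} hit by 9; {[10,11],[11,12]} hit by 11.
Points: 3, 9, 11 (3 total).

3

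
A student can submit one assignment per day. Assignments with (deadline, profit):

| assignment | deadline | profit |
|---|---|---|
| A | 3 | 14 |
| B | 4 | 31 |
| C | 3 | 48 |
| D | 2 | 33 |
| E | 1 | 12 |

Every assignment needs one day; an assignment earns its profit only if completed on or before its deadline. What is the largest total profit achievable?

Take jobs in profit order; each goes to the latest open slot no later than its deadline.
Profit order: C=48 D=33 B=31 A=14 E=12
Assign: C→slot 3, D→slot 2, B→slot 4, A→slot 1, E skipped.
Slots: [1:A] [2:D] [3:C] [4:B]
Profit = 14 + 33 + 48 + 31 = 126

126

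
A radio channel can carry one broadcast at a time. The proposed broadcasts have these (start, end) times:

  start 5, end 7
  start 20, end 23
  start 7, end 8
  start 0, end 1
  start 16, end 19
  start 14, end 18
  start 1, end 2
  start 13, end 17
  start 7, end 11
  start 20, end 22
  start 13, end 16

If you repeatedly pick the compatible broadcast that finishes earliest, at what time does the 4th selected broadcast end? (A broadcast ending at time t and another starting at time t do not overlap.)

Sort by end time and greedily take each interval whose start is ≥ the last chosen end.
By end time: (0,1), (1,2), (5,7), (7,8), (7,11), (13,16), (13,17), (14,18), (16,19), (20,22), (20,23).
Pick (0,1); next start ≥ 1 → (1,2); next start ≥ 2 → (5,7); next start ≥ 7 → (7,8); next start ≥ 8 → (13,16); next start ≥ 16 → (16,19); next start ≥ 19 → (20,22).
Selected: (0,1) (1,2) (5,7) (7,8) (13,16) (16,19) (20,22)

8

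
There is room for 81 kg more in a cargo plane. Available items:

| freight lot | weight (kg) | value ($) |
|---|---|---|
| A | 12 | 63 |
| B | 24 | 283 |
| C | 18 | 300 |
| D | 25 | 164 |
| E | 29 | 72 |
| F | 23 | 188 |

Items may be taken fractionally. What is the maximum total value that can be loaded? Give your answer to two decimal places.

Order: C (300/18=16.67) > B (283/24=11.79) > F (188/23=8.17) > D (164/25=6.56) > A (63/12=5.25) > E (72/29=2.48)
Fill: take C (18 @ 300) → take B (24 @ 283) → take F (23 @ 188) → take 16/25 of D → 104.96; 81/81 used.
Total value = 875.96

875.96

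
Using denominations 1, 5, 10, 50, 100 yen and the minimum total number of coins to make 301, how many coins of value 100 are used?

3

301 − 3×100→1 − 1×1→0
Count of 100: 3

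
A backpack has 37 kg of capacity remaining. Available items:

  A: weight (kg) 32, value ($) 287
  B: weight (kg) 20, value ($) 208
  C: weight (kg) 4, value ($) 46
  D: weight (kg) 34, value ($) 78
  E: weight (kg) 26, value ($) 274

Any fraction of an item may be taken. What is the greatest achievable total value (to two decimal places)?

392.80

Sort by value per unit weight and fill in that order.
Ratios (sorted): C 11.50, E 10.54, B 10.40, A 8.97, D 2.29
take C (4 @ 46); take E (26 @ 274); take 7/20 of B → 72.80. Capacity used 37/37.
Total value = 392.80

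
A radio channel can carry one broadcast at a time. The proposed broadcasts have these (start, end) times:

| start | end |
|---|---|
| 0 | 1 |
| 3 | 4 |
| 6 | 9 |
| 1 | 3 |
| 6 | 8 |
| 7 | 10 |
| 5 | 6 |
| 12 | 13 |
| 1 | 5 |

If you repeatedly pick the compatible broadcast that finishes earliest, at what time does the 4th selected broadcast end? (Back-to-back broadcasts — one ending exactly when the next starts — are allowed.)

6

Order by finish time; keep every interval that doesn't clash with the previous kept one.
Sorted by end: (0,1)  (1,3)  (3,4)  (1,5)  (5,6)  (6,8)  (6,9)  (7,10)  (12,13)
take (0,1); take (1,3); take (3,4); take (5,6); take (6,8); skip (6,9); skip (7,10); take (12,13).
Selected: (0,1) (1,3) (3,4) (5,6) (6,8) (12,13)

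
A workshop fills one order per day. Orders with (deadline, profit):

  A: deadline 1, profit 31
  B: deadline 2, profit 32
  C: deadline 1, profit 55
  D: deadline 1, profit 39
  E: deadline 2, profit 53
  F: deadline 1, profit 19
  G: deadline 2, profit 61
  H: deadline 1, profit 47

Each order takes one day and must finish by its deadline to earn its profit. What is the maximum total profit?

116

Take jobs in profit order; each goes to the latest open slot no later than its deadline.
Profit order: G=61 C=55 E=53 H=47 D=39 B=32 A=31 F=19
Assign: G→slot 2, C→slot 1, E skipped, H skipped, D skipped, B skipped, A skipped, F skipped.
Slots: [1:C] [2:G]
Profit = 55 + 61 = 116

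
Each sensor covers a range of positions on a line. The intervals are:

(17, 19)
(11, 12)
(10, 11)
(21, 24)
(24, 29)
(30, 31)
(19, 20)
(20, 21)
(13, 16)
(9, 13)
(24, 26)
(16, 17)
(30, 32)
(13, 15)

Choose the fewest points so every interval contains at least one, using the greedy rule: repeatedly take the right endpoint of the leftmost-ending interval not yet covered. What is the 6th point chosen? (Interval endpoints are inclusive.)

Sort by right endpoint; whenever an interval is uncovered, place a point at its right end.
Sorted: [10,11] [11,12] [9,13] [13,15] [13,16] [16,17] [17,19] [19,20] [20,21] [21,24] [24,26] [24,29] [30,31] [30,32]
{[10,11],[11,12],[9,13]} hit by 11; {[13,15],[13,16]} hit by 15; {[16,17],[17,19]} hit by 17; {[19,20],[20,21]} hit by 20; {[21,24],[24,26],[24,29]} hit by 24; {[30,31],[30,32]} hit by 31.
Points: 11, 15, 17, 20, 24, 31 (6 total).

31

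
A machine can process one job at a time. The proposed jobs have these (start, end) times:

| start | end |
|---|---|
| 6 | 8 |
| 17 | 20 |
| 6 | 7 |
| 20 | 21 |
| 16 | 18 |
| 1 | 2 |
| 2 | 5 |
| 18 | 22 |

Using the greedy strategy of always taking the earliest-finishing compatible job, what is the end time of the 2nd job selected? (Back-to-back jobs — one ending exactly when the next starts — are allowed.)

By end time: (1,2), (2,5), (6,7), (6,8), (16,18), (17,20), (20,21), (18,22).
Pick (1,2); next start ≥ 2 → (2,5); next start ≥ 5 → (6,7); next start ≥ 7 → (16,18); next start ≥ 18 → (20,21).
Selected: (1,2) (2,5) (6,7) (16,18) (20,21)

5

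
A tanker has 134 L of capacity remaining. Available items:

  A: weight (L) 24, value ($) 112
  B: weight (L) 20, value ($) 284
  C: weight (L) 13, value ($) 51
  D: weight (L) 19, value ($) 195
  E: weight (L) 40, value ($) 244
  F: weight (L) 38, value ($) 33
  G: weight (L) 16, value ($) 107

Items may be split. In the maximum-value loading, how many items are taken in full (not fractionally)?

6

Greedy by value/weight ratio, highest first.
Order: B (284/20=14.20) > D (195/19=10.26) > G (107/16=6.69) > E (244/40=6.10) > A (112/24=4.67) > C (51/13=3.92) > F (33/38=0.87)
Fill: take B (20 @ 284) → take D (19 @ 195) → take G (16 @ 107) → take E (40 @ 244) → take A (24 @ 112) → take C (13 @ 51) → take 2/38 of F → 1.74; 134/134 used.
6 item(s) taken whole; one partial (take 2/38 of F).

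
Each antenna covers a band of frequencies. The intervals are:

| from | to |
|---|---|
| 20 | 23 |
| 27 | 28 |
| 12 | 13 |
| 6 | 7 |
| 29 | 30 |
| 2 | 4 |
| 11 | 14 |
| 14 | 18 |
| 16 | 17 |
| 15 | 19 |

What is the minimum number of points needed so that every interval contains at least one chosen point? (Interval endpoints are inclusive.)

7

Process intervals by earliest right end; each time one isn't hit yet, stab at its right endpoint.
By right end: [2,4]  [6,7]  [12,13]  [11,14]  [16,17]  [14,18]  [15,19]  [20,23]  [27,28]  [29,30]
[2,4] uncovered → point at 4; [6,7] uncovered → point at 7; [12,13] uncovered → point at 13; [16,17] uncovered → point at 17; [20,23] uncovered → point at 23; [27,28] uncovered → point at 28; [29,30] uncovered → point at 30.
Points: 4, 7, 13, 17, 23, 28, 30 (7 total).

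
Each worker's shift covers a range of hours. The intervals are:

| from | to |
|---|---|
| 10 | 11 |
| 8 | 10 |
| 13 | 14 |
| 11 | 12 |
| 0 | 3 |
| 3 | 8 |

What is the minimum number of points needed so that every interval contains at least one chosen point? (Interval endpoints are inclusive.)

By right end: [0,3]  [3,8]  [8,10]  [10,11]  [11,12]  [13,14]
[0,3] uncovered → point at 3; [8,10] uncovered → point at 10; [11,12] uncovered → point at 12; [13,14] uncovered → point at 14.
Points: 3, 10, 12, 14 (4 total).

4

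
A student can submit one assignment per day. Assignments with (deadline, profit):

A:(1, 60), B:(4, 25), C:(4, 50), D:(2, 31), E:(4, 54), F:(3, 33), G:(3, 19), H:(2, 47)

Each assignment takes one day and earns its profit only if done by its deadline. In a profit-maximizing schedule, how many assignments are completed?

Take jobs in profit order; each goes to the latest open slot no later than its deadline.
Profit order: A=60 E=54 C=50 H=47 F=33 D=31 B=25 G=19
Assign: A→slot 1, E→slot 4, C→slot 3, H→slot 2, F skipped, D skipped, B skipped, G skipped.
Slots: [1:A] [2:H] [3:C] [4:E]
4 of 8 scheduled.

4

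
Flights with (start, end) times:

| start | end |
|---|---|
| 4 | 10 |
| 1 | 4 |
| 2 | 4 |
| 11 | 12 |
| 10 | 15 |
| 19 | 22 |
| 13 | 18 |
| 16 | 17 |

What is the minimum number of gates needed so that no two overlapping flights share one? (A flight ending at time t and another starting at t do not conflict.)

2

The answer is the maximum number of intervals overlapping at any instant.
starts: [1, 2, 4, 10, 11, 13, 16, 19]
ends:   [4, 4, 10, 12, 15, 17, 18, 22]
s1→1 s2→2  — peak 2.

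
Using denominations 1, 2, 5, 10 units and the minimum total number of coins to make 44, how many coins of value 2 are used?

44 = 4×10 + 2×2
Count of 2: 2

2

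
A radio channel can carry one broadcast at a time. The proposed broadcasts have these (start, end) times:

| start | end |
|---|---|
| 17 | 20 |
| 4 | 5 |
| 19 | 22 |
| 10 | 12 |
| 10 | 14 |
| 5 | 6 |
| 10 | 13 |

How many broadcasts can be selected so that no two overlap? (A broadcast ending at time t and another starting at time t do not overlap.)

Order by finish time; keep every interval that doesn't clash with the previous kept one.
Sorted by end: (4,5)  (5,6)  (10,12)  (10,13)  (10,14)  (17,20)  (19,22)
take (4,5); take (5,6); take (10,12); skip (10,13); skip (10,14); take (17,20).
Selected 4 broadcasts.

4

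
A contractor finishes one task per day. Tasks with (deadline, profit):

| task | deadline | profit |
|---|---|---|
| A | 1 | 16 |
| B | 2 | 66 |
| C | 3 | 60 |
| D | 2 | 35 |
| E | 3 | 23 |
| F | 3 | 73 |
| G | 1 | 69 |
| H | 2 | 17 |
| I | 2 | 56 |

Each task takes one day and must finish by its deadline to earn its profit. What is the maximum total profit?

Sort by profit descending; place each in the latest free slot ≤ its deadline.
By profit: F(d3,73), G(d1,69), B(d2,66), C(d3,60), I(d2,56), D(d2,35), E(d3,23), H(d2,17), A(d1,16)
F→slot 3; G→slot 1; B→slot 2; C skipped; I skipped; D skipped; E skipped; H skipped; A skipped.
Profit = 69 + 66 + 73 = 208

208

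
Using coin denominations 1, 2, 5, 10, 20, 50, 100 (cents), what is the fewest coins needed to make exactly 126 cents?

4

126 = 1×100 + 1×20 + 1×5 + 1×1
Total coins = 1 + 1 + 1 + 1 = 4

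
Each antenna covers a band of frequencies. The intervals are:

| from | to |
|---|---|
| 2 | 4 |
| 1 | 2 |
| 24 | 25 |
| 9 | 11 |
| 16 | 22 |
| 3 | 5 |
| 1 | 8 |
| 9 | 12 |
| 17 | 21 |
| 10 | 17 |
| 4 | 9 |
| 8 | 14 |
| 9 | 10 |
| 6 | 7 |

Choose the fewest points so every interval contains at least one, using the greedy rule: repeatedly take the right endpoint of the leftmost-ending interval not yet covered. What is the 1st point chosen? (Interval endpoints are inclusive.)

2

Sorted: [1,2] [2,4] [3,5] [6,7] [1,8] [4,9] [9,10] [9,11] [9,12] [8,14] [10,17] [17,21] [16,22] [24,25]
{[1,2],[2,4]} hit by 2; {[3,5]} hit by 5; {[6,7],[1,8],[4,9]} hit by 7; {[9,10],[9,11],[9,12],[8,14],[10,17]} hit by 10; {[17,21],[16,22]} hit by 21; {[24,25]} hit by 25.
Points: 2, 5, 7, 10, 21, 25 (6 total).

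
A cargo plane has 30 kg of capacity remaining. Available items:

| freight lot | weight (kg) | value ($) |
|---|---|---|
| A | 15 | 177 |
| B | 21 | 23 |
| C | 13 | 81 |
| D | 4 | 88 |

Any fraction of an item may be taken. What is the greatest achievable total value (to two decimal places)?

Greedy by value/weight ratio, highest first.
Order: D (88/4=22.00) > A (177/15=11.80) > C (81/13=6.23) > B (23/21=1.10)
Fill: take D (4 @ 88) → take A (15 @ 177) → take 11/13 of C → 68.54; 30/30 used.
Total value = 333.54

333.54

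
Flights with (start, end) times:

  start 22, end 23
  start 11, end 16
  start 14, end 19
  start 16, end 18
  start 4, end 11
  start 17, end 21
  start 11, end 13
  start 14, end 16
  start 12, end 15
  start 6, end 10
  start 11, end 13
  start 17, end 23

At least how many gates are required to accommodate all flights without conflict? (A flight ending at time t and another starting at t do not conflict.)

4

Count concurrent intervals with a sweep; the peak is the room count.
starts: [4, 6, 11, 11, 11, 12, 14, 14, 16, 17, 17, 22]
ends:   [10, 11, 13, 13, 15, 16, 16, 18, 19, 21, 23, 23]
s4→1 s6→2 e10→1 e11→0 s11→1 s11→2 s11→3 s12→4  — peak 4.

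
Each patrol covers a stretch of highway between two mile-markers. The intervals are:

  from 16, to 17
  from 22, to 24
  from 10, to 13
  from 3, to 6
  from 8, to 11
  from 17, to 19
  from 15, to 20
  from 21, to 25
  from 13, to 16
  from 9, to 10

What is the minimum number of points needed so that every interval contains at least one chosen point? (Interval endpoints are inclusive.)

Process intervals by earliest right end; each time one isn't hit yet, stab at its right endpoint.
By right end: [3,6]  [9,10]  [8,11]  [10,13]  [13,16]  [16,17]  [17,19]  [15,20]  [22,24]  [21,25]
[3,6] uncovered → point at 6; [9,10] uncovered → point at 10; [13,16] uncovered → point at 16; [17,19] uncovered → point at 19; [22,24] uncovered → point at 24.
Points: 6, 10, 16, 19, 24 (5 total).

5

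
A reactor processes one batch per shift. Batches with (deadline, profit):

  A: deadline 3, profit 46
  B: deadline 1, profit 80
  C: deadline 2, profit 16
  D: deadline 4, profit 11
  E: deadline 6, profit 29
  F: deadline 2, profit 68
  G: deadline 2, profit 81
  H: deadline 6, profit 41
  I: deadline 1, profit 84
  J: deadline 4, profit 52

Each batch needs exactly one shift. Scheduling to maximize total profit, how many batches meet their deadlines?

6

Sort by profit descending; place each in the latest free slot ≤ its deadline.
Profit order: I=84 G=81 B=80 F=68 J=52 A=46 H=41 E=29 C=16 D=11
Assign: I→slot 1, G→slot 2, B skipped, F skipped, J→slot 4, A→slot 3, H→slot 6, E→slot 5, C skipped, D skipped.
Slots: [1:I] [2:G] [3:A] [4:J] [5:E] [6:H]
6 of 10 scheduled.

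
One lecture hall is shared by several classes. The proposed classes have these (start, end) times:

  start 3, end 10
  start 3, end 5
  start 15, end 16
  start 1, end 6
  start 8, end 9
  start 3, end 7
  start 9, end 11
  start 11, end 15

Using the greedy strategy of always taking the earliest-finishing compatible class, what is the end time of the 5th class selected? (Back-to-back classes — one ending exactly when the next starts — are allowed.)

16

Sorted by end: (3,5)  (1,6)  (3,7)  (8,9)  (3,10)  (9,11)  (11,15)  (15,16)
take (3,5); skip (1,6); take (8,9); take (9,11); take (11,15); take (15,16).
Selected: (3,5) (8,9) (9,11) (11,15) (15,16)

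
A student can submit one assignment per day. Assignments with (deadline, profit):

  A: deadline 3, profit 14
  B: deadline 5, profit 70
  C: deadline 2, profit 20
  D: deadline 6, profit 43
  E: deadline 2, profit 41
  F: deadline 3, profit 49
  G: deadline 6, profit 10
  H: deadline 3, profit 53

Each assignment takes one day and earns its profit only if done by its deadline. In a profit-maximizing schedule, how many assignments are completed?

Sort by profit descending; place each in the latest free slot ≤ its deadline.
Profit order: B=70 H=53 F=49 D=43 E=41 C=20 A=14 G=10
Assign: B→slot 5, H→slot 3, F→slot 2, D→slot 6, E→slot 1, C skipped, A skipped, G→slot 4.
Slots: [1:E] [2:F] [3:H] [4:G] [5:B] [6:D]
6 of 8 scheduled.

6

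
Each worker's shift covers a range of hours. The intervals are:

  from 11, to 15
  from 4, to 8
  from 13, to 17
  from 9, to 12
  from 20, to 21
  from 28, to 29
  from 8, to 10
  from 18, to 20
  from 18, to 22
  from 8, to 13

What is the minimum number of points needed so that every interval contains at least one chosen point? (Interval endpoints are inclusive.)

5

By right end: [4,8]  [8,10]  [9,12]  [8,13]  [11,15]  [13,17]  [18,20]  [20,21]  [18,22]  [28,29]
[4,8] uncovered → point at 8; [9,12] uncovered → point at 12; [13,17] uncovered → point at 17; [18,20] uncovered → point at 20; [28,29] uncovered → point at 29.
Points: 8, 12, 17, 20, 29 (5 total).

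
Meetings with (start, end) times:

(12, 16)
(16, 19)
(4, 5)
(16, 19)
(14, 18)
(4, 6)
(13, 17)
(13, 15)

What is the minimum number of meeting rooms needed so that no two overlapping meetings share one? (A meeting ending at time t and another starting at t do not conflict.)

Events (time:±→running): 4:+→1 4:+→2 5:-→1 6:-→0 12:+→1 13:+→2 13:+→3 14:+→4 … peak 4.

4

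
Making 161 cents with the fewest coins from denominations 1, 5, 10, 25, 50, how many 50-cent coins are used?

3

161 = 3×50 + 1×10 + 1×1
Count of 50: 3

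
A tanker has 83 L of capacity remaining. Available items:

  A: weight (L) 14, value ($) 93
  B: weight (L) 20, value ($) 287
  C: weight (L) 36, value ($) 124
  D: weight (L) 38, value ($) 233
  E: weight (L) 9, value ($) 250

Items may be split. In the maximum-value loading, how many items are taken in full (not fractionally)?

Sort by value per unit weight and fill in that order.
Ratios (sorted): E 27.78, B 14.35, A 6.64, D 6.13, C 3.44
take E (9 @ 250); take B (20 @ 287); take A (14 @ 93); take D (38 @ 233); take 2/36 of C → 6.89. Capacity used 83/83.
4 item(s) taken whole; one partial (take 2/36 of C).

4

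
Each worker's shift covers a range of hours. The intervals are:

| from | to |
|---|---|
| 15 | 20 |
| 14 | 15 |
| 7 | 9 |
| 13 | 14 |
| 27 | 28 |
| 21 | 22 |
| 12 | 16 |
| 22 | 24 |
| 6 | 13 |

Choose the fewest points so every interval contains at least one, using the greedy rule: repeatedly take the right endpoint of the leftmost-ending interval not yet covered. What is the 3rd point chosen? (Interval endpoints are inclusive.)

By right end: [7,9]  [6,13]  [13,14]  [14,15]  [12,16]  [15,20]  [21,22]  [22,24]  [27,28]
[7,9] uncovered → point at 9; [13,14] uncovered → point at 14; [15,20] uncovered → point at 20; [21,22] uncovered → point at 22; [27,28] uncovered → point at 28.
Points: 9, 14, 20, 22, 28 (5 total).

20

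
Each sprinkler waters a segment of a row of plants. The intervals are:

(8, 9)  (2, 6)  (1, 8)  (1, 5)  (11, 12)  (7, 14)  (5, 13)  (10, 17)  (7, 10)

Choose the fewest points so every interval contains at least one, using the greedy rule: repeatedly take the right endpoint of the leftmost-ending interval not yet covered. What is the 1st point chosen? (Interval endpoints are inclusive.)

5

Process intervals by earliest right end; each time one isn't hit yet, stab at its right endpoint.
By right end: [1,5]  [2,6]  [1,8]  [8,9]  [7,10]  [11,12]  [5,13]  [7,14]  [10,17]
[1,5] uncovered → point at 5; [8,9] uncovered → point at 9; [11,12] uncovered → point at 12.
Points: 5, 9, 12 (3 total).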